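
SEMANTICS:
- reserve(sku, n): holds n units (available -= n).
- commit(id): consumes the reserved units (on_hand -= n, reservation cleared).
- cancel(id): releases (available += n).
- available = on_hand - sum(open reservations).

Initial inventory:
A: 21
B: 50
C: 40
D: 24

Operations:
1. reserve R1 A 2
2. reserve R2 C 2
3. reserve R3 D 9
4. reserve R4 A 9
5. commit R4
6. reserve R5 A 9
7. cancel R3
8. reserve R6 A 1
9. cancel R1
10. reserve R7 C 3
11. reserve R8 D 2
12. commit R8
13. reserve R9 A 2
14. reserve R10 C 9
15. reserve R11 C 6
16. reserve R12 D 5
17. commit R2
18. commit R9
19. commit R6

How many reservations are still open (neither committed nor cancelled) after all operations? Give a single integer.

Answer: 5

Derivation:
Step 1: reserve R1 A 2 -> on_hand[A=21 B=50 C=40 D=24] avail[A=19 B=50 C=40 D=24] open={R1}
Step 2: reserve R2 C 2 -> on_hand[A=21 B=50 C=40 D=24] avail[A=19 B=50 C=38 D=24] open={R1,R2}
Step 3: reserve R3 D 9 -> on_hand[A=21 B=50 C=40 D=24] avail[A=19 B=50 C=38 D=15] open={R1,R2,R3}
Step 4: reserve R4 A 9 -> on_hand[A=21 B=50 C=40 D=24] avail[A=10 B=50 C=38 D=15] open={R1,R2,R3,R4}
Step 5: commit R4 -> on_hand[A=12 B=50 C=40 D=24] avail[A=10 B=50 C=38 D=15] open={R1,R2,R3}
Step 6: reserve R5 A 9 -> on_hand[A=12 B=50 C=40 D=24] avail[A=1 B=50 C=38 D=15] open={R1,R2,R3,R5}
Step 7: cancel R3 -> on_hand[A=12 B=50 C=40 D=24] avail[A=1 B=50 C=38 D=24] open={R1,R2,R5}
Step 8: reserve R6 A 1 -> on_hand[A=12 B=50 C=40 D=24] avail[A=0 B=50 C=38 D=24] open={R1,R2,R5,R6}
Step 9: cancel R1 -> on_hand[A=12 B=50 C=40 D=24] avail[A=2 B=50 C=38 D=24] open={R2,R5,R6}
Step 10: reserve R7 C 3 -> on_hand[A=12 B=50 C=40 D=24] avail[A=2 B=50 C=35 D=24] open={R2,R5,R6,R7}
Step 11: reserve R8 D 2 -> on_hand[A=12 B=50 C=40 D=24] avail[A=2 B=50 C=35 D=22] open={R2,R5,R6,R7,R8}
Step 12: commit R8 -> on_hand[A=12 B=50 C=40 D=22] avail[A=2 B=50 C=35 D=22] open={R2,R5,R6,R7}
Step 13: reserve R9 A 2 -> on_hand[A=12 B=50 C=40 D=22] avail[A=0 B=50 C=35 D=22] open={R2,R5,R6,R7,R9}
Step 14: reserve R10 C 9 -> on_hand[A=12 B=50 C=40 D=22] avail[A=0 B=50 C=26 D=22] open={R10,R2,R5,R6,R7,R9}
Step 15: reserve R11 C 6 -> on_hand[A=12 B=50 C=40 D=22] avail[A=0 B=50 C=20 D=22] open={R10,R11,R2,R5,R6,R7,R9}
Step 16: reserve R12 D 5 -> on_hand[A=12 B=50 C=40 D=22] avail[A=0 B=50 C=20 D=17] open={R10,R11,R12,R2,R5,R6,R7,R9}
Step 17: commit R2 -> on_hand[A=12 B=50 C=38 D=22] avail[A=0 B=50 C=20 D=17] open={R10,R11,R12,R5,R6,R7,R9}
Step 18: commit R9 -> on_hand[A=10 B=50 C=38 D=22] avail[A=0 B=50 C=20 D=17] open={R10,R11,R12,R5,R6,R7}
Step 19: commit R6 -> on_hand[A=9 B=50 C=38 D=22] avail[A=0 B=50 C=20 D=17] open={R10,R11,R12,R5,R7}
Open reservations: ['R10', 'R11', 'R12', 'R5', 'R7'] -> 5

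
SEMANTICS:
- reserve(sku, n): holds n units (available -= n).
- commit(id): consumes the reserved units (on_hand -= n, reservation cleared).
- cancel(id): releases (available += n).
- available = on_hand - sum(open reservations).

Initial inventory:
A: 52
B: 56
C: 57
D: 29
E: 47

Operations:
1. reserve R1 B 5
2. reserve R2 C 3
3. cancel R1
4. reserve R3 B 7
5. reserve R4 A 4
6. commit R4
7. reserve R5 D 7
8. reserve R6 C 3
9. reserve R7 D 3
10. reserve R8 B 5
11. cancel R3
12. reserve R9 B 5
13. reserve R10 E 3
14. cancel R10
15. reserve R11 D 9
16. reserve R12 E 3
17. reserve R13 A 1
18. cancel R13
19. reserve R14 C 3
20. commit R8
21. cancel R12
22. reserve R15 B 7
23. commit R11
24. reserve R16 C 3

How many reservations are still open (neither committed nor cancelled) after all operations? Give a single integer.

Answer: 8

Derivation:
Step 1: reserve R1 B 5 -> on_hand[A=52 B=56 C=57 D=29 E=47] avail[A=52 B=51 C=57 D=29 E=47] open={R1}
Step 2: reserve R2 C 3 -> on_hand[A=52 B=56 C=57 D=29 E=47] avail[A=52 B=51 C=54 D=29 E=47] open={R1,R2}
Step 3: cancel R1 -> on_hand[A=52 B=56 C=57 D=29 E=47] avail[A=52 B=56 C=54 D=29 E=47] open={R2}
Step 4: reserve R3 B 7 -> on_hand[A=52 B=56 C=57 D=29 E=47] avail[A=52 B=49 C=54 D=29 E=47] open={R2,R3}
Step 5: reserve R4 A 4 -> on_hand[A=52 B=56 C=57 D=29 E=47] avail[A=48 B=49 C=54 D=29 E=47] open={R2,R3,R4}
Step 6: commit R4 -> on_hand[A=48 B=56 C=57 D=29 E=47] avail[A=48 B=49 C=54 D=29 E=47] open={R2,R3}
Step 7: reserve R5 D 7 -> on_hand[A=48 B=56 C=57 D=29 E=47] avail[A=48 B=49 C=54 D=22 E=47] open={R2,R3,R5}
Step 8: reserve R6 C 3 -> on_hand[A=48 B=56 C=57 D=29 E=47] avail[A=48 B=49 C=51 D=22 E=47] open={R2,R3,R5,R6}
Step 9: reserve R7 D 3 -> on_hand[A=48 B=56 C=57 D=29 E=47] avail[A=48 B=49 C=51 D=19 E=47] open={R2,R3,R5,R6,R7}
Step 10: reserve R8 B 5 -> on_hand[A=48 B=56 C=57 D=29 E=47] avail[A=48 B=44 C=51 D=19 E=47] open={R2,R3,R5,R6,R7,R8}
Step 11: cancel R3 -> on_hand[A=48 B=56 C=57 D=29 E=47] avail[A=48 B=51 C=51 D=19 E=47] open={R2,R5,R6,R7,R8}
Step 12: reserve R9 B 5 -> on_hand[A=48 B=56 C=57 D=29 E=47] avail[A=48 B=46 C=51 D=19 E=47] open={R2,R5,R6,R7,R8,R9}
Step 13: reserve R10 E 3 -> on_hand[A=48 B=56 C=57 D=29 E=47] avail[A=48 B=46 C=51 D=19 E=44] open={R10,R2,R5,R6,R7,R8,R9}
Step 14: cancel R10 -> on_hand[A=48 B=56 C=57 D=29 E=47] avail[A=48 B=46 C=51 D=19 E=47] open={R2,R5,R6,R7,R8,R9}
Step 15: reserve R11 D 9 -> on_hand[A=48 B=56 C=57 D=29 E=47] avail[A=48 B=46 C=51 D=10 E=47] open={R11,R2,R5,R6,R7,R8,R9}
Step 16: reserve R12 E 3 -> on_hand[A=48 B=56 C=57 D=29 E=47] avail[A=48 B=46 C=51 D=10 E=44] open={R11,R12,R2,R5,R6,R7,R8,R9}
Step 17: reserve R13 A 1 -> on_hand[A=48 B=56 C=57 D=29 E=47] avail[A=47 B=46 C=51 D=10 E=44] open={R11,R12,R13,R2,R5,R6,R7,R8,R9}
Step 18: cancel R13 -> on_hand[A=48 B=56 C=57 D=29 E=47] avail[A=48 B=46 C=51 D=10 E=44] open={R11,R12,R2,R5,R6,R7,R8,R9}
Step 19: reserve R14 C 3 -> on_hand[A=48 B=56 C=57 D=29 E=47] avail[A=48 B=46 C=48 D=10 E=44] open={R11,R12,R14,R2,R5,R6,R7,R8,R9}
Step 20: commit R8 -> on_hand[A=48 B=51 C=57 D=29 E=47] avail[A=48 B=46 C=48 D=10 E=44] open={R11,R12,R14,R2,R5,R6,R7,R9}
Step 21: cancel R12 -> on_hand[A=48 B=51 C=57 D=29 E=47] avail[A=48 B=46 C=48 D=10 E=47] open={R11,R14,R2,R5,R6,R7,R9}
Step 22: reserve R15 B 7 -> on_hand[A=48 B=51 C=57 D=29 E=47] avail[A=48 B=39 C=48 D=10 E=47] open={R11,R14,R15,R2,R5,R6,R7,R9}
Step 23: commit R11 -> on_hand[A=48 B=51 C=57 D=20 E=47] avail[A=48 B=39 C=48 D=10 E=47] open={R14,R15,R2,R5,R6,R7,R9}
Step 24: reserve R16 C 3 -> on_hand[A=48 B=51 C=57 D=20 E=47] avail[A=48 B=39 C=45 D=10 E=47] open={R14,R15,R16,R2,R5,R6,R7,R9}
Open reservations: ['R14', 'R15', 'R16', 'R2', 'R5', 'R6', 'R7', 'R9'] -> 8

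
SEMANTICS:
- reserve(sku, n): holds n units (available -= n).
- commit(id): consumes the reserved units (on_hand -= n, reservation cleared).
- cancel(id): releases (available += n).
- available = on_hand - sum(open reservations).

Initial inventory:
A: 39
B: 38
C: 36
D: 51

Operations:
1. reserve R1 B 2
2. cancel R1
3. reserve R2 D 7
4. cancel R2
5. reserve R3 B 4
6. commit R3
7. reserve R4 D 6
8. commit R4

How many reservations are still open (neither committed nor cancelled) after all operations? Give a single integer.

Step 1: reserve R1 B 2 -> on_hand[A=39 B=38 C=36 D=51] avail[A=39 B=36 C=36 D=51] open={R1}
Step 2: cancel R1 -> on_hand[A=39 B=38 C=36 D=51] avail[A=39 B=38 C=36 D=51] open={}
Step 3: reserve R2 D 7 -> on_hand[A=39 B=38 C=36 D=51] avail[A=39 B=38 C=36 D=44] open={R2}
Step 4: cancel R2 -> on_hand[A=39 B=38 C=36 D=51] avail[A=39 B=38 C=36 D=51] open={}
Step 5: reserve R3 B 4 -> on_hand[A=39 B=38 C=36 D=51] avail[A=39 B=34 C=36 D=51] open={R3}
Step 6: commit R3 -> on_hand[A=39 B=34 C=36 D=51] avail[A=39 B=34 C=36 D=51] open={}
Step 7: reserve R4 D 6 -> on_hand[A=39 B=34 C=36 D=51] avail[A=39 B=34 C=36 D=45] open={R4}
Step 8: commit R4 -> on_hand[A=39 B=34 C=36 D=45] avail[A=39 B=34 C=36 D=45] open={}
Open reservations: [] -> 0

Answer: 0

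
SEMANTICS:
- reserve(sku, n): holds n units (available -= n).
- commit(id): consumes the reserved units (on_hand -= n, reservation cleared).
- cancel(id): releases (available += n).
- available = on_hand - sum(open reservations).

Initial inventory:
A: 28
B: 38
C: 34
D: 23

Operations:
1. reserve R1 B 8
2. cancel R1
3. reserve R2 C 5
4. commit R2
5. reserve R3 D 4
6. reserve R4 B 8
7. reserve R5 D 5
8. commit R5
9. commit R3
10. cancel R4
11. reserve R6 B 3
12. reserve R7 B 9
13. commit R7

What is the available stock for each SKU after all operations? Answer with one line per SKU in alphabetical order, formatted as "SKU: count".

Answer: A: 28
B: 26
C: 29
D: 14

Derivation:
Step 1: reserve R1 B 8 -> on_hand[A=28 B=38 C=34 D=23] avail[A=28 B=30 C=34 D=23] open={R1}
Step 2: cancel R1 -> on_hand[A=28 B=38 C=34 D=23] avail[A=28 B=38 C=34 D=23] open={}
Step 3: reserve R2 C 5 -> on_hand[A=28 B=38 C=34 D=23] avail[A=28 B=38 C=29 D=23] open={R2}
Step 4: commit R2 -> on_hand[A=28 B=38 C=29 D=23] avail[A=28 B=38 C=29 D=23] open={}
Step 5: reserve R3 D 4 -> on_hand[A=28 B=38 C=29 D=23] avail[A=28 B=38 C=29 D=19] open={R3}
Step 6: reserve R4 B 8 -> on_hand[A=28 B=38 C=29 D=23] avail[A=28 B=30 C=29 D=19] open={R3,R4}
Step 7: reserve R5 D 5 -> on_hand[A=28 B=38 C=29 D=23] avail[A=28 B=30 C=29 D=14] open={R3,R4,R5}
Step 8: commit R5 -> on_hand[A=28 B=38 C=29 D=18] avail[A=28 B=30 C=29 D=14] open={R3,R4}
Step 9: commit R3 -> on_hand[A=28 B=38 C=29 D=14] avail[A=28 B=30 C=29 D=14] open={R4}
Step 10: cancel R4 -> on_hand[A=28 B=38 C=29 D=14] avail[A=28 B=38 C=29 D=14] open={}
Step 11: reserve R6 B 3 -> on_hand[A=28 B=38 C=29 D=14] avail[A=28 B=35 C=29 D=14] open={R6}
Step 12: reserve R7 B 9 -> on_hand[A=28 B=38 C=29 D=14] avail[A=28 B=26 C=29 D=14] open={R6,R7}
Step 13: commit R7 -> on_hand[A=28 B=29 C=29 D=14] avail[A=28 B=26 C=29 D=14] open={R6}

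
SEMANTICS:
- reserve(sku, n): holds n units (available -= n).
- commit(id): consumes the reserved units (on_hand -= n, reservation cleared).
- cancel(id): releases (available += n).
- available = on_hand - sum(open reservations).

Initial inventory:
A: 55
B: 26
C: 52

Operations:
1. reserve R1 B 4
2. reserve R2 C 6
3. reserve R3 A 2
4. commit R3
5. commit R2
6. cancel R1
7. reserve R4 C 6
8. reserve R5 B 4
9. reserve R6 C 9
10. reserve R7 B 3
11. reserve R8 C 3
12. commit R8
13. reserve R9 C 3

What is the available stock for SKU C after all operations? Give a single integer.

Step 1: reserve R1 B 4 -> on_hand[A=55 B=26 C=52] avail[A=55 B=22 C=52] open={R1}
Step 2: reserve R2 C 6 -> on_hand[A=55 B=26 C=52] avail[A=55 B=22 C=46] open={R1,R2}
Step 3: reserve R3 A 2 -> on_hand[A=55 B=26 C=52] avail[A=53 B=22 C=46] open={R1,R2,R3}
Step 4: commit R3 -> on_hand[A=53 B=26 C=52] avail[A=53 B=22 C=46] open={R1,R2}
Step 5: commit R2 -> on_hand[A=53 B=26 C=46] avail[A=53 B=22 C=46] open={R1}
Step 6: cancel R1 -> on_hand[A=53 B=26 C=46] avail[A=53 B=26 C=46] open={}
Step 7: reserve R4 C 6 -> on_hand[A=53 B=26 C=46] avail[A=53 B=26 C=40] open={R4}
Step 8: reserve R5 B 4 -> on_hand[A=53 B=26 C=46] avail[A=53 B=22 C=40] open={R4,R5}
Step 9: reserve R6 C 9 -> on_hand[A=53 B=26 C=46] avail[A=53 B=22 C=31] open={R4,R5,R6}
Step 10: reserve R7 B 3 -> on_hand[A=53 B=26 C=46] avail[A=53 B=19 C=31] open={R4,R5,R6,R7}
Step 11: reserve R8 C 3 -> on_hand[A=53 B=26 C=46] avail[A=53 B=19 C=28] open={R4,R5,R6,R7,R8}
Step 12: commit R8 -> on_hand[A=53 B=26 C=43] avail[A=53 B=19 C=28] open={R4,R5,R6,R7}
Step 13: reserve R9 C 3 -> on_hand[A=53 B=26 C=43] avail[A=53 B=19 C=25] open={R4,R5,R6,R7,R9}
Final available[C] = 25

Answer: 25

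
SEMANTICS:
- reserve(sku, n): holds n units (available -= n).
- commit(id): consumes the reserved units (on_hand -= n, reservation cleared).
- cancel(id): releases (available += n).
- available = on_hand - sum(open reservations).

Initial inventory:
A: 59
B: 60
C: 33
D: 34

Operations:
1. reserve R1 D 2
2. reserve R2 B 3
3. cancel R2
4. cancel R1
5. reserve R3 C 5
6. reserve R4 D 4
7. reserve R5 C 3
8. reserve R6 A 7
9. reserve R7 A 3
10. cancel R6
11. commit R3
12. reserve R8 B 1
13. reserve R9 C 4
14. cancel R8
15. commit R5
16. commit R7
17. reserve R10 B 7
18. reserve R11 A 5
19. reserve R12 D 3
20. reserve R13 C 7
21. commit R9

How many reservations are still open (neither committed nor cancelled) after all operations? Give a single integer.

Answer: 5

Derivation:
Step 1: reserve R1 D 2 -> on_hand[A=59 B=60 C=33 D=34] avail[A=59 B=60 C=33 D=32] open={R1}
Step 2: reserve R2 B 3 -> on_hand[A=59 B=60 C=33 D=34] avail[A=59 B=57 C=33 D=32] open={R1,R2}
Step 3: cancel R2 -> on_hand[A=59 B=60 C=33 D=34] avail[A=59 B=60 C=33 D=32] open={R1}
Step 4: cancel R1 -> on_hand[A=59 B=60 C=33 D=34] avail[A=59 B=60 C=33 D=34] open={}
Step 5: reserve R3 C 5 -> on_hand[A=59 B=60 C=33 D=34] avail[A=59 B=60 C=28 D=34] open={R3}
Step 6: reserve R4 D 4 -> on_hand[A=59 B=60 C=33 D=34] avail[A=59 B=60 C=28 D=30] open={R3,R4}
Step 7: reserve R5 C 3 -> on_hand[A=59 B=60 C=33 D=34] avail[A=59 B=60 C=25 D=30] open={R3,R4,R5}
Step 8: reserve R6 A 7 -> on_hand[A=59 B=60 C=33 D=34] avail[A=52 B=60 C=25 D=30] open={R3,R4,R5,R6}
Step 9: reserve R7 A 3 -> on_hand[A=59 B=60 C=33 D=34] avail[A=49 B=60 C=25 D=30] open={R3,R4,R5,R6,R7}
Step 10: cancel R6 -> on_hand[A=59 B=60 C=33 D=34] avail[A=56 B=60 C=25 D=30] open={R3,R4,R5,R7}
Step 11: commit R3 -> on_hand[A=59 B=60 C=28 D=34] avail[A=56 B=60 C=25 D=30] open={R4,R5,R7}
Step 12: reserve R8 B 1 -> on_hand[A=59 B=60 C=28 D=34] avail[A=56 B=59 C=25 D=30] open={R4,R5,R7,R8}
Step 13: reserve R9 C 4 -> on_hand[A=59 B=60 C=28 D=34] avail[A=56 B=59 C=21 D=30] open={R4,R5,R7,R8,R9}
Step 14: cancel R8 -> on_hand[A=59 B=60 C=28 D=34] avail[A=56 B=60 C=21 D=30] open={R4,R5,R7,R9}
Step 15: commit R5 -> on_hand[A=59 B=60 C=25 D=34] avail[A=56 B=60 C=21 D=30] open={R4,R7,R9}
Step 16: commit R7 -> on_hand[A=56 B=60 C=25 D=34] avail[A=56 B=60 C=21 D=30] open={R4,R9}
Step 17: reserve R10 B 7 -> on_hand[A=56 B=60 C=25 D=34] avail[A=56 B=53 C=21 D=30] open={R10,R4,R9}
Step 18: reserve R11 A 5 -> on_hand[A=56 B=60 C=25 D=34] avail[A=51 B=53 C=21 D=30] open={R10,R11,R4,R9}
Step 19: reserve R12 D 3 -> on_hand[A=56 B=60 C=25 D=34] avail[A=51 B=53 C=21 D=27] open={R10,R11,R12,R4,R9}
Step 20: reserve R13 C 7 -> on_hand[A=56 B=60 C=25 D=34] avail[A=51 B=53 C=14 D=27] open={R10,R11,R12,R13,R4,R9}
Step 21: commit R9 -> on_hand[A=56 B=60 C=21 D=34] avail[A=51 B=53 C=14 D=27] open={R10,R11,R12,R13,R4}
Open reservations: ['R10', 'R11', 'R12', 'R13', 'R4'] -> 5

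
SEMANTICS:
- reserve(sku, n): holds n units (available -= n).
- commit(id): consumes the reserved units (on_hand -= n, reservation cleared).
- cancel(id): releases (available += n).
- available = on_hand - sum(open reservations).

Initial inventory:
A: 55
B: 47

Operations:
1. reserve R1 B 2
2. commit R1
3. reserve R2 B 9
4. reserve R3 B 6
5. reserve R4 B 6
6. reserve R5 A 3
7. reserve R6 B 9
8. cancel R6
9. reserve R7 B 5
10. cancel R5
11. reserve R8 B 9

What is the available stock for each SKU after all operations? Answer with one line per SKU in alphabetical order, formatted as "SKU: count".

Step 1: reserve R1 B 2 -> on_hand[A=55 B=47] avail[A=55 B=45] open={R1}
Step 2: commit R1 -> on_hand[A=55 B=45] avail[A=55 B=45] open={}
Step 3: reserve R2 B 9 -> on_hand[A=55 B=45] avail[A=55 B=36] open={R2}
Step 4: reserve R3 B 6 -> on_hand[A=55 B=45] avail[A=55 B=30] open={R2,R3}
Step 5: reserve R4 B 6 -> on_hand[A=55 B=45] avail[A=55 B=24] open={R2,R3,R4}
Step 6: reserve R5 A 3 -> on_hand[A=55 B=45] avail[A=52 B=24] open={R2,R3,R4,R5}
Step 7: reserve R6 B 9 -> on_hand[A=55 B=45] avail[A=52 B=15] open={R2,R3,R4,R5,R6}
Step 8: cancel R6 -> on_hand[A=55 B=45] avail[A=52 B=24] open={R2,R3,R4,R5}
Step 9: reserve R7 B 5 -> on_hand[A=55 B=45] avail[A=52 B=19] open={R2,R3,R4,R5,R7}
Step 10: cancel R5 -> on_hand[A=55 B=45] avail[A=55 B=19] open={R2,R3,R4,R7}
Step 11: reserve R8 B 9 -> on_hand[A=55 B=45] avail[A=55 B=10] open={R2,R3,R4,R7,R8}

Answer: A: 55
B: 10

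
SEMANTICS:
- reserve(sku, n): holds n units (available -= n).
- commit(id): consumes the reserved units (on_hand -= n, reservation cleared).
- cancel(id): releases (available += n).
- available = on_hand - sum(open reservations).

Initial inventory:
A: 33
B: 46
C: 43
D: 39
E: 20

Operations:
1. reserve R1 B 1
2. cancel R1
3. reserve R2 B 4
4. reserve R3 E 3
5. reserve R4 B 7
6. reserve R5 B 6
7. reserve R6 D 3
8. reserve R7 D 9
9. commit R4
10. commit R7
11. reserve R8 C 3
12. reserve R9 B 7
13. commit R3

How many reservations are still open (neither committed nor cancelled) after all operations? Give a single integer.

Answer: 5

Derivation:
Step 1: reserve R1 B 1 -> on_hand[A=33 B=46 C=43 D=39 E=20] avail[A=33 B=45 C=43 D=39 E=20] open={R1}
Step 2: cancel R1 -> on_hand[A=33 B=46 C=43 D=39 E=20] avail[A=33 B=46 C=43 D=39 E=20] open={}
Step 3: reserve R2 B 4 -> on_hand[A=33 B=46 C=43 D=39 E=20] avail[A=33 B=42 C=43 D=39 E=20] open={R2}
Step 4: reserve R3 E 3 -> on_hand[A=33 B=46 C=43 D=39 E=20] avail[A=33 B=42 C=43 D=39 E=17] open={R2,R3}
Step 5: reserve R4 B 7 -> on_hand[A=33 B=46 C=43 D=39 E=20] avail[A=33 B=35 C=43 D=39 E=17] open={R2,R3,R4}
Step 6: reserve R5 B 6 -> on_hand[A=33 B=46 C=43 D=39 E=20] avail[A=33 B=29 C=43 D=39 E=17] open={R2,R3,R4,R5}
Step 7: reserve R6 D 3 -> on_hand[A=33 B=46 C=43 D=39 E=20] avail[A=33 B=29 C=43 D=36 E=17] open={R2,R3,R4,R5,R6}
Step 8: reserve R7 D 9 -> on_hand[A=33 B=46 C=43 D=39 E=20] avail[A=33 B=29 C=43 D=27 E=17] open={R2,R3,R4,R5,R6,R7}
Step 9: commit R4 -> on_hand[A=33 B=39 C=43 D=39 E=20] avail[A=33 B=29 C=43 D=27 E=17] open={R2,R3,R5,R6,R7}
Step 10: commit R7 -> on_hand[A=33 B=39 C=43 D=30 E=20] avail[A=33 B=29 C=43 D=27 E=17] open={R2,R3,R5,R6}
Step 11: reserve R8 C 3 -> on_hand[A=33 B=39 C=43 D=30 E=20] avail[A=33 B=29 C=40 D=27 E=17] open={R2,R3,R5,R6,R8}
Step 12: reserve R9 B 7 -> on_hand[A=33 B=39 C=43 D=30 E=20] avail[A=33 B=22 C=40 D=27 E=17] open={R2,R3,R5,R6,R8,R9}
Step 13: commit R3 -> on_hand[A=33 B=39 C=43 D=30 E=17] avail[A=33 B=22 C=40 D=27 E=17] open={R2,R5,R6,R8,R9}
Open reservations: ['R2', 'R5', 'R6', 'R8', 'R9'] -> 5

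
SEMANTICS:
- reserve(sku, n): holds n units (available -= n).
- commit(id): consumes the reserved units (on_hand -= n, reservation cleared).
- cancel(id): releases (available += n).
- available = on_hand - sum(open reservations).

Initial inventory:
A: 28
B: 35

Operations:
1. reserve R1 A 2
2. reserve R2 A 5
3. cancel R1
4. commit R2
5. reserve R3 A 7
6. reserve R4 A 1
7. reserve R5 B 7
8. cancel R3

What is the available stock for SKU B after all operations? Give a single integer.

Step 1: reserve R1 A 2 -> on_hand[A=28 B=35] avail[A=26 B=35] open={R1}
Step 2: reserve R2 A 5 -> on_hand[A=28 B=35] avail[A=21 B=35] open={R1,R2}
Step 3: cancel R1 -> on_hand[A=28 B=35] avail[A=23 B=35] open={R2}
Step 4: commit R2 -> on_hand[A=23 B=35] avail[A=23 B=35] open={}
Step 5: reserve R3 A 7 -> on_hand[A=23 B=35] avail[A=16 B=35] open={R3}
Step 6: reserve R4 A 1 -> on_hand[A=23 B=35] avail[A=15 B=35] open={R3,R4}
Step 7: reserve R5 B 7 -> on_hand[A=23 B=35] avail[A=15 B=28] open={R3,R4,R5}
Step 8: cancel R3 -> on_hand[A=23 B=35] avail[A=22 B=28] open={R4,R5}
Final available[B] = 28

Answer: 28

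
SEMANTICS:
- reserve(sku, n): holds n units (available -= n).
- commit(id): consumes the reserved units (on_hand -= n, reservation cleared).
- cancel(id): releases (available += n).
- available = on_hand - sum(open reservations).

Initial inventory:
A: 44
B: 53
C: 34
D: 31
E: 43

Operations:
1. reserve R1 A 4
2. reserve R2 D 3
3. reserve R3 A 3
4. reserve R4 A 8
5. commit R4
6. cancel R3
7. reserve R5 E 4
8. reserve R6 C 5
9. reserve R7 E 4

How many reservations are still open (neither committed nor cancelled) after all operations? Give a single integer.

Step 1: reserve R1 A 4 -> on_hand[A=44 B=53 C=34 D=31 E=43] avail[A=40 B=53 C=34 D=31 E=43] open={R1}
Step 2: reserve R2 D 3 -> on_hand[A=44 B=53 C=34 D=31 E=43] avail[A=40 B=53 C=34 D=28 E=43] open={R1,R2}
Step 3: reserve R3 A 3 -> on_hand[A=44 B=53 C=34 D=31 E=43] avail[A=37 B=53 C=34 D=28 E=43] open={R1,R2,R3}
Step 4: reserve R4 A 8 -> on_hand[A=44 B=53 C=34 D=31 E=43] avail[A=29 B=53 C=34 D=28 E=43] open={R1,R2,R3,R4}
Step 5: commit R4 -> on_hand[A=36 B=53 C=34 D=31 E=43] avail[A=29 B=53 C=34 D=28 E=43] open={R1,R2,R3}
Step 6: cancel R3 -> on_hand[A=36 B=53 C=34 D=31 E=43] avail[A=32 B=53 C=34 D=28 E=43] open={R1,R2}
Step 7: reserve R5 E 4 -> on_hand[A=36 B=53 C=34 D=31 E=43] avail[A=32 B=53 C=34 D=28 E=39] open={R1,R2,R5}
Step 8: reserve R6 C 5 -> on_hand[A=36 B=53 C=34 D=31 E=43] avail[A=32 B=53 C=29 D=28 E=39] open={R1,R2,R5,R6}
Step 9: reserve R7 E 4 -> on_hand[A=36 B=53 C=34 D=31 E=43] avail[A=32 B=53 C=29 D=28 E=35] open={R1,R2,R5,R6,R7}
Open reservations: ['R1', 'R2', 'R5', 'R6', 'R7'] -> 5

Answer: 5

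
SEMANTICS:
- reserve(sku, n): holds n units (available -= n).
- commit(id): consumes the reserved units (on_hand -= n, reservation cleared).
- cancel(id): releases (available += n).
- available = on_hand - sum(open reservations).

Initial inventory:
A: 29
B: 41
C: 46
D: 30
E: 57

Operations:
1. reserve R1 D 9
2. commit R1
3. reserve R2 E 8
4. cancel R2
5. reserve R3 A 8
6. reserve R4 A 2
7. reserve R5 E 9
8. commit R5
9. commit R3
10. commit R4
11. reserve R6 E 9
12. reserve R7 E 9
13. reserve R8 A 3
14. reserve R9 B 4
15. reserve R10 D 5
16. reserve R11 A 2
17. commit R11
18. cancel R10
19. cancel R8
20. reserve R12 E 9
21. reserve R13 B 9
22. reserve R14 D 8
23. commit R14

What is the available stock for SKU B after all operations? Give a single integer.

Step 1: reserve R1 D 9 -> on_hand[A=29 B=41 C=46 D=30 E=57] avail[A=29 B=41 C=46 D=21 E=57] open={R1}
Step 2: commit R1 -> on_hand[A=29 B=41 C=46 D=21 E=57] avail[A=29 B=41 C=46 D=21 E=57] open={}
Step 3: reserve R2 E 8 -> on_hand[A=29 B=41 C=46 D=21 E=57] avail[A=29 B=41 C=46 D=21 E=49] open={R2}
Step 4: cancel R2 -> on_hand[A=29 B=41 C=46 D=21 E=57] avail[A=29 B=41 C=46 D=21 E=57] open={}
Step 5: reserve R3 A 8 -> on_hand[A=29 B=41 C=46 D=21 E=57] avail[A=21 B=41 C=46 D=21 E=57] open={R3}
Step 6: reserve R4 A 2 -> on_hand[A=29 B=41 C=46 D=21 E=57] avail[A=19 B=41 C=46 D=21 E=57] open={R3,R4}
Step 7: reserve R5 E 9 -> on_hand[A=29 B=41 C=46 D=21 E=57] avail[A=19 B=41 C=46 D=21 E=48] open={R3,R4,R5}
Step 8: commit R5 -> on_hand[A=29 B=41 C=46 D=21 E=48] avail[A=19 B=41 C=46 D=21 E=48] open={R3,R4}
Step 9: commit R3 -> on_hand[A=21 B=41 C=46 D=21 E=48] avail[A=19 B=41 C=46 D=21 E=48] open={R4}
Step 10: commit R4 -> on_hand[A=19 B=41 C=46 D=21 E=48] avail[A=19 B=41 C=46 D=21 E=48] open={}
Step 11: reserve R6 E 9 -> on_hand[A=19 B=41 C=46 D=21 E=48] avail[A=19 B=41 C=46 D=21 E=39] open={R6}
Step 12: reserve R7 E 9 -> on_hand[A=19 B=41 C=46 D=21 E=48] avail[A=19 B=41 C=46 D=21 E=30] open={R6,R7}
Step 13: reserve R8 A 3 -> on_hand[A=19 B=41 C=46 D=21 E=48] avail[A=16 B=41 C=46 D=21 E=30] open={R6,R7,R8}
Step 14: reserve R9 B 4 -> on_hand[A=19 B=41 C=46 D=21 E=48] avail[A=16 B=37 C=46 D=21 E=30] open={R6,R7,R8,R9}
Step 15: reserve R10 D 5 -> on_hand[A=19 B=41 C=46 D=21 E=48] avail[A=16 B=37 C=46 D=16 E=30] open={R10,R6,R7,R8,R9}
Step 16: reserve R11 A 2 -> on_hand[A=19 B=41 C=46 D=21 E=48] avail[A=14 B=37 C=46 D=16 E=30] open={R10,R11,R6,R7,R8,R9}
Step 17: commit R11 -> on_hand[A=17 B=41 C=46 D=21 E=48] avail[A=14 B=37 C=46 D=16 E=30] open={R10,R6,R7,R8,R9}
Step 18: cancel R10 -> on_hand[A=17 B=41 C=46 D=21 E=48] avail[A=14 B=37 C=46 D=21 E=30] open={R6,R7,R8,R9}
Step 19: cancel R8 -> on_hand[A=17 B=41 C=46 D=21 E=48] avail[A=17 B=37 C=46 D=21 E=30] open={R6,R7,R9}
Step 20: reserve R12 E 9 -> on_hand[A=17 B=41 C=46 D=21 E=48] avail[A=17 B=37 C=46 D=21 E=21] open={R12,R6,R7,R9}
Step 21: reserve R13 B 9 -> on_hand[A=17 B=41 C=46 D=21 E=48] avail[A=17 B=28 C=46 D=21 E=21] open={R12,R13,R6,R7,R9}
Step 22: reserve R14 D 8 -> on_hand[A=17 B=41 C=46 D=21 E=48] avail[A=17 B=28 C=46 D=13 E=21] open={R12,R13,R14,R6,R7,R9}
Step 23: commit R14 -> on_hand[A=17 B=41 C=46 D=13 E=48] avail[A=17 B=28 C=46 D=13 E=21] open={R12,R13,R6,R7,R9}
Final available[B] = 28

Answer: 28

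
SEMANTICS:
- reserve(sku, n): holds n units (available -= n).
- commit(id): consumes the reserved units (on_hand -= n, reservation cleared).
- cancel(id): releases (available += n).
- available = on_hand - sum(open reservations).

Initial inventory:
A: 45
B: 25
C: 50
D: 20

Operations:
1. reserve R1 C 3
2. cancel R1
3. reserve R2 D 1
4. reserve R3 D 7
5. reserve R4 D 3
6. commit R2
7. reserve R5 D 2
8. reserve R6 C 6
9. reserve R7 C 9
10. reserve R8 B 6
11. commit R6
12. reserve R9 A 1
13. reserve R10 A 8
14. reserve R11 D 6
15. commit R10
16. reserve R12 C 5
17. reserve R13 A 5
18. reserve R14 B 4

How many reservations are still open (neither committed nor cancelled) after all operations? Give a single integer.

Answer: 10

Derivation:
Step 1: reserve R1 C 3 -> on_hand[A=45 B=25 C=50 D=20] avail[A=45 B=25 C=47 D=20] open={R1}
Step 2: cancel R1 -> on_hand[A=45 B=25 C=50 D=20] avail[A=45 B=25 C=50 D=20] open={}
Step 3: reserve R2 D 1 -> on_hand[A=45 B=25 C=50 D=20] avail[A=45 B=25 C=50 D=19] open={R2}
Step 4: reserve R3 D 7 -> on_hand[A=45 B=25 C=50 D=20] avail[A=45 B=25 C=50 D=12] open={R2,R3}
Step 5: reserve R4 D 3 -> on_hand[A=45 B=25 C=50 D=20] avail[A=45 B=25 C=50 D=9] open={R2,R3,R4}
Step 6: commit R2 -> on_hand[A=45 B=25 C=50 D=19] avail[A=45 B=25 C=50 D=9] open={R3,R4}
Step 7: reserve R5 D 2 -> on_hand[A=45 B=25 C=50 D=19] avail[A=45 B=25 C=50 D=7] open={R3,R4,R5}
Step 8: reserve R6 C 6 -> on_hand[A=45 B=25 C=50 D=19] avail[A=45 B=25 C=44 D=7] open={R3,R4,R5,R6}
Step 9: reserve R7 C 9 -> on_hand[A=45 B=25 C=50 D=19] avail[A=45 B=25 C=35 D=7] open={R3,R4,R5,R6,R7}
Step 10: reserve R8 B 6 -> on_hand[A=45 B=25 C=50 D=19] avail[A=45 B=19 C=35 D=7] open={R3,R4,R5,R6,R7,R8}
Step 11: commit R6 -> on_hand[A=45 B=25 C=44 D=19] avail[A=45 B=19 C=35 D=7] open={R3,R4,R5,R7,R8}
Step 12: reserve R9 A 1 -> on_hand[A=45 B=25 C=44 D=19] avail[A=44 B=19 C=35 D=7] open={R3,R4,R5,R7,R8,R9}
Step 13: reserve R10 A 8 -> on_hand[A=45 B=25 C=44 D=19] avail[A=36 B=19 C=35 D=7] open={R10,R3,R4,R5,R7,R8,R9}
Step 14: reserve R11 D 6 -> on_hand[A=45 B=25 C=44 D=19] avail[A=36 B=19 C=35 D=1] open={R10,R11,R3,R4,R5,R7,R8,R9}
Step 15: commit R10 -> on_hand[A=37 B=25 C=44 D=19] avail[A=36 B=19 C=35 D=1] open={R11,R3,R4,R5,R7,R8,R9}
Step 16: reserve R12 C 5 -> on_hand[A=37 B=25 C=44 D=19] avail[A=36 B=19 C=30 D=1] open={R11,R12,R3,R4,R5,R7,R8,R9}
Step 17: reserve R13 A 5 -> on_hand[A=37 B=25 C=44 D=19] avail[A=31 B=19 C=30 D=1] open={R11,R12,R13,R3,R4,R5,R7,R8,R9}
Step 18: reserve R14 B 4 -> on_hand[A=37 B=25 C=44 D=19] avail[A=31 B=15 C=30 D=1] open={R11,R12,R13,R14,R3,R4,R5,R7,R8,R9}
Open reservations: ['R11', 'R12', 'R13', 'R14', 'R3', 'R4', 'R5', 'R7', 'R8', 'R9'] -> 10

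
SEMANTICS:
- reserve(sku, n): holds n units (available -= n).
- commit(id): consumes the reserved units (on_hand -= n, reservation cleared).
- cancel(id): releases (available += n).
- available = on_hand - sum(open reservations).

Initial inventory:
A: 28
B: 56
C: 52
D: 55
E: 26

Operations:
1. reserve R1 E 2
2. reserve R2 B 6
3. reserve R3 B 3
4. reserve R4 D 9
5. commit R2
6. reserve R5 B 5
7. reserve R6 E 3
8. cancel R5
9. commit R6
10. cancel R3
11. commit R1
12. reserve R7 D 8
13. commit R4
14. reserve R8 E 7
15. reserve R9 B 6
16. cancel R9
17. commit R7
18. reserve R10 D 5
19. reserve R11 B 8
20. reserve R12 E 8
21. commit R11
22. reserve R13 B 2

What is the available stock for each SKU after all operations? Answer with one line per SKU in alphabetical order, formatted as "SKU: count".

Step 1: reserve R1 E 2 -> on_hand[A=28 B=56 C=52 D=55 E=26] avail[A=28 B=56 C=52 D=55 E=24] open={R1}
Step 2: reserve R2 B 6 -> on_hand[A=28 B=56 C=52 D=55 E=26] avail[A=28 B=50 C=52 D=55 E=24] open={R1,R2}
Step 3: reserve R3 B 3 -> on_hand[A=28 B=56 C=52 D=55 E=26] avail[A=28 B=47 C=52 D=55 E=24] open={R1,R2,R3}
Step 4: reserve R4 D 9 -> on_hand[A=28 B=56 C=52 D=55 E=26] avail[A=28 B=47 C=52 D=46 E=24] open={R1,R2,R3,R4}
Step 5: commit R2 -> on_hand[A=28 B=50 C=52 D=55 E=26] avail[A=28 B=47 C=52 D=46 E=24] open={R1,R3,R4}
Step 6: reserve R5 B 5 -> on_hand[A=28 B=50 C=52 D=55 E=26] avail[A=28 B=42 C=52 D=46 E=24] open={R1,R3,R4,R5}
Step 7: reserve R6 E 3 -> on_hand[A=28 B=50 C=52 D=55 E=26] avail[A=28 B=42 C=52 D=46 E=21] open={R1,R3,R4,R5,R6}
Step 8: cancel R5 -> on_hand[A=28 B=50 C=52 D=55 E=26] avail[A=28 B=47 C=52 D=46 E=21] open={R1,R3,R4,R6}
Step 9: commit R6 -> on_hand[A=28 B=50 C=52 D=55 E=23] avail[A=28 B=47 C=52 D=46 E=21] open={R1,R3,R4}
Step 10: cancel R3 -> on_hand[A=28 B=50 C=52 D=55 E=23] avail[A=28 B=50 C=52 D=46 E=21] open={R1,R4}
Step 11: commit R1 -> on_hand[A=28 B=50 C=52 D=55 E=21] avail[A=28 B=50 C=52 D=46 E=21] open={R4}
Step 12: reserve R7 D 8 -> on_hand[A=28 B=50 C=52 D=55 E=21] avail[A=28 B=50 C=52 D=38 E=21] open={R4,R7}
Step 13: commit R4 -> on_hand[A=28 B=50 C=52 D=46 E=21] avail[A=28 B=50 C=52 D=38 E=21] open={R7}
Step 14: reserve R8 E 7 -> on_hand[A=28 B=50 C=52 D=46 E=21] avail[A=28 B=50 C=52 D=38 E=14] open={R7,R8}
Step 15: reserve R9 B 6 -> on_hand[A=28 B=50 C=52 D=46 E=21] avail[A=28 B=44 C=52 D=38 E=14] open={R7,R8,R9}
Step 16: cancel R9 -> on_hand[A=28 B=50 C=52 D=46 E=21] avail[A=28 B=50 C=52 D=38 E=14] open={R7,R8}
Step 17: commit R7 -> on_hand[A=28 B=50 C=52 D=38 E=21] avail[A=28 B=50 C=52 D=38 E=14] open={R8}
Step 18: reserve R10 D 5 -> on_hand[A=28 B=50 C=52 D=38 E=21] avail[A=28 B=50 C=52 D=33 E=14] open={R10,R8}
Step 19: reserve R11 B 8 -> on_hand[A=28 B=50 C=52 D=38 E=21] avail[A=28 B=42 C=52 D=33 E=14] open={R10,R11,R8}
Step 20: reserve R12 E 8 -> on_hand[A=28 B=50 C=52 D=38 E=21] avail[A=28 B=42 C=52 D=33 E=6] open={R10,R11,R12,R8}
Step 21: commit R11 -> on_hand[A=28 B=42 C=52 D=38 E=21] avail[A=28 B=42 C=52 D=33 E=6] open={R10,R12,R8}
Step 22: reserve R13 B 2 -> on_hand[A=28 B=42 C=52 D=38 E=21] avail[A=28 B=40 C=52 D=33 E=6] open={R10,R12,R13,R8}

Answer: A: 28
B: 40
C: 52
D: 33
E: 6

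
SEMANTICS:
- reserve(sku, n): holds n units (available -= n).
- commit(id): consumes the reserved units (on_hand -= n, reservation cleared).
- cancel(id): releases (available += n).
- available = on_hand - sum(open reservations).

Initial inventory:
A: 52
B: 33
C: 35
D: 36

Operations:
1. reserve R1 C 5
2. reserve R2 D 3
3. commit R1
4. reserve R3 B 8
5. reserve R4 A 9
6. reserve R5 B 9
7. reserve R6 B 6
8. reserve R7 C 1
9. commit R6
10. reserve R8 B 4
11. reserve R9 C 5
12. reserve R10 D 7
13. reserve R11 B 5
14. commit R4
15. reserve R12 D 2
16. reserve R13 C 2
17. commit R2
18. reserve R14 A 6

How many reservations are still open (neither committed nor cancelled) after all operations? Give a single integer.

Answer: 10

Derivation:
Step 1: reserve R1 C 5 -> on_hand[A=52 B=33 C=35 D=36] avail[A=52 B=33 C=30 D=36] open={R1}
Step 2: reserve R2 D 3 -> on_hand[A=52 B=33 C=35 D=36] avail[A=52 B=33 C=30 D=33] open={R1,R2}
Step 3: commit R1 -> on_hand[A=52 B=33 C=30 D=36] avail[A=52 B=33 C=30 D=33] open={R2}
Step 4: reserve R3 B 8 -> on_hand[A=52 B=33 C=30 D=36] avail[A=52 B=25 C=30 D=33] open={R2,R3}
Step 5: reserve R4 A 9 -> on_hand[A=52 B=33 C=30 D=36] avail[A=43 B=25 C=30 D=33] open={R2,R3,R4}
Step 6: reserve R5 B 9 -> on_hand[A=52 B=33 C=30 D=36] avail[A=43 B=16 C=30 D=33] open={R2,R3,R4,R5}
Step 7: reserve R6 B 6 -> on_hand[A=52 B=33 C=30 D=36] avail[A=43 B=10 C=30 D=33] open={R2,R3,R4,R5,R6}
Step 8: reserve R7 C 1 -> on_hand[A=52 B=33 C=30 D=36] avail[A=43 B=10 C=29 D=33] open={R2,R3,R4,R5,R6,R7}
Step 9: commit R6 -> on_hand[A=52 B=27 C=30 D=36] avail[A=43 B=10 C=29 D=33] open={R2,R3,R4,R5,R7}
Step 10: reserve R8 B 4 -> on_hand[A=52 B=27 C=30 D=36] avail[A=43 B=6 C=29 D=33] open={R2,R3,R4,R5,R7,R8}
Step 11: reserve R9 C 5 -> on_hand[A=52 B=27 C=30 D=36] avail[A=43 B=6 C=24 D=33] open={R2,R3,R4,R5,R7,R8,R9}
Step 12: reserve R10 D 7 -> on_hand[A=52 B=27 C=30 D=36] avail[A=43 B=6 C=24 D=26] open={R10,R2,R3,R4,R5,R7,R8,R9}
Step 13: reserve R11 B 5 -> on_hand[A=52 B=27 C=30 D=36] avail[A=43 B=1 C=24 D=26] open={R10,R11,R2,R3,R4,R5,R7,R8,R9}
Step 14: commit R4 -> on_hand[A=43 B=27 C=30 D=36] avail[A=43 B=1 C=24 D=26] open={R10,R11,R2,R3,R5,R7,R8,R9}
Step 15: reserve R12 D 2 -> on_hand[A=43 B=27 C=30 D=36] avail[A=43 B=1 C=24 D=24] open={R10,R11,R12,R2,R3,R5,R7,R8,R9}
Step 16: reserve R13 C 2 -> on_hand[A=43 B=27 C=30 D=36] avail[A=43 B=1 C=22 D=24] open={R10,R11,R12,R13,R2,R3,R5,R7,R8,R9}
Step 17: commit R2 -> on_hand[A=43 B=27 C=30 D=33] avail[A=43 B=1 C=22 D=24] open={R10,R11,R12,R13,R3,R5,R7,R8,R9}
Step 18: reserve R14 A 6 -> on_hand[A=43 B=27 C=30 D=33] avail[A=37 B=1 C=22 D=24] open={R10,R11,R12,R13,R14,R3,R5,R7,R8,R9}
Open reservations: ['R10', 'R11', 'R12', 'R13', 'R14', 'R3', 'R5', 'R7', 'R8', 'R9'] -> 10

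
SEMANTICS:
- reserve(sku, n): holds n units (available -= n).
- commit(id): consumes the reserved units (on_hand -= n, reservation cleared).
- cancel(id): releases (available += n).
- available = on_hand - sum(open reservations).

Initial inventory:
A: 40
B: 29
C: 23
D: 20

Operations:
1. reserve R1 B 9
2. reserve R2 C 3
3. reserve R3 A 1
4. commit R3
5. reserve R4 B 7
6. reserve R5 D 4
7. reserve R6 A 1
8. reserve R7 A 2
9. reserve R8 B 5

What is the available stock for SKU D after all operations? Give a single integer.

Answer: 16

Derivation:
Step 1: reserve R1 B 9 -> on_hand[A=40 B=29 C=23 D=20] avail[A=40 B=20 C=23 D=20] open={R1}
Step 2: reserve R2 C 3 -> on_hand[A=40 B=29 C=23 D=20] avail[A=40 B=20 C=20 D=20] open={R1,R2}
Step 3: reserve R3 A 1 -> on_hand[A=40 B=29 C=23 D=20] avail[A=39 B=20 C=20 D=20] open={R1,R2,R3}
Step 4: commit R3 -> on_hand[A=39 B=29 C=23 D=20] avail[A=39 B=20 C=20 D=20] open={R1,R2}
Step 5: reserve R4 B 7 -> on_hand[A=39 B=29 C=23 D=20] avail[A=39 B=13 C=20 D=20] open={R1,R2,R4}
Step 6: reserve R5 D 4 -> on_hand[A=39 B=29 C=23 D=20] avail[A=39 B=13 C=20 D=16] open={R1,R2,R4,R5}
Step 7: reserve R6 A 1 -> on_hand[A=39 B=29 C=23 D=20] avail[A=38 B=13 C=20 D=16] open={R1,R2,R4,R5,R6}
Step 8: reserve R7 A 2 -> on_hand[A=39 B=29 C=23 D=20] avail[A=36 B=13 C=20 D=16] open={R1,R2,R4,R5,R6,R7}
Step 9: reserve R8 B 5 -> on_hand[A=39 B=29 C=23 D=20] avail[A=36 B=8 C=20 D=16] open={R1,R2,R4,R5,R6,R7,R8}
Final available[D] = 16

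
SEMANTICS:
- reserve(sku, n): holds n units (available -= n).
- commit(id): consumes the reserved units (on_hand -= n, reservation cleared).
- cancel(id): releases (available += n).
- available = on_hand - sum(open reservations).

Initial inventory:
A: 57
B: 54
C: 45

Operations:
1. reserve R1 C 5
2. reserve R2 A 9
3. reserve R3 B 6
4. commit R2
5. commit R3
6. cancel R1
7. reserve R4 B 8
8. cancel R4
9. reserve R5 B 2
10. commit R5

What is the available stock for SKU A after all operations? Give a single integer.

Answer: 48

Derivation:
Step 1: reserve R1 C 5 -> on_hand[A=57 B=54 C=45] avail[A=57 B=54 C=40] open={R1}
Step 2: reserve R2 A 9 -> on_hand[A=57 B=54 C=45] avail[A=48 B=54 C=40] open={R1,R2}
Step 3: reserve R3 B 6 -> on_hand[A=57 B=54 C=45] avail[A=48 B=48 C=40] open={R1,R2,R3}
Step 4: commit R2 -> on_hand[A=48 B=54 C=45] avail[A=48 B=48 C=40] open={R1,R3}
Step 5: commit R3 -> on_hand[A=48 B=48 C=45] avail[A=48 B=48 C=40] open={R1}
Step 6: cancel R1 -> on_hand[A=48 B=48 C=45] avail[A=48 B=48 C=45] open={}
Step 7: reserve R4 B 8 -> on_hand[A=48 B=48 C=45] avail[A=48 B=40 C=45] open={R4}
Step 8: cancel R4 -> on_hand[A=48 B=48 C=45] avail[A=48 B=48 C=45] open={}
Step 9: reserve R5 B 2 -> on_hand[A=48 B=48 C=45] avail[A=48 B=46 C=45] open={R5}
Step 10: commit R5 -> on_hand[A=48 B=46 C=45] avail[A=48 B=46 C=45] open={}
Final available[A] = 48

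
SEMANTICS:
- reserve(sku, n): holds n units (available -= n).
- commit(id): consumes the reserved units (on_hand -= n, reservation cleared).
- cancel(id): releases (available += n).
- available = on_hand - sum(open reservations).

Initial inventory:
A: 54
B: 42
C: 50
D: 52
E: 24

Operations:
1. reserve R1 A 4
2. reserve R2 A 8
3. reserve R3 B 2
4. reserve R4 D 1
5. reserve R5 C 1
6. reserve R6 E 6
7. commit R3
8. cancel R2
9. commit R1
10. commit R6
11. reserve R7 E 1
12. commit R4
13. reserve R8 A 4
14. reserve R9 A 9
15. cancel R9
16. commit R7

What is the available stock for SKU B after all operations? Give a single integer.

Step 1: reserve R1 A 4 -> on_hand[A=54 B=42 C=50 D=52 E=24] avail[A=50 B=42 C=50 D=52 E=24] open={R1}
Step 2: reserve R2 A 8 -> on_hand[A=54 B=42 C=50 D=52 E=24] avail[A=42 B=42 C=50 D=52 E=24] open={R1,R2}
Step 3: reserve R3 B 2 -> on_hand[A=54 B=42 C=50 D=52 E=24] avail[A=42 B=40 C=50 D=52 E=24] open={R1,R2,R3}
Step 4: reserve R4 D 1 -> on_hand[A=54 B=42 C=50 D=52 E=24] avail[A=42 B=40 C=50 D=51 E=24] open={R1,R2,R3,R4}
Step 5: reserve R5 C 1 -> on_hand[A=54 B=42 C=50 D=52 E=24] avail[A=42 B=40 C=49 D=51 E=24] open={R1,R2,R3,R4,R5}
Step 6: reserve R6 E 6 -> on_hand[A=54 B=42 C=50 D=52 E=24] avail[A=42 B=40 C=49 D=51 E=18] open={R1,R2,R3,R4,R5,R6}
Step 7: commit R3 -> on_hand[A=54 B=40 C=50 D=52 E=24] avail[A=42 B=40 C=49 D=51 E=18] open={R1,R2,R4,R5,R6}
Step 8: cancel R2 -> on_hand[A=54 B=40 C=50 D=52 E=24] avail[A=50 B=40 C=49 D=51 E=18] open={R1,R4,R5,R6}
Step 9: commit R1 -> on_hand[A=50 B=40 C=50 D=52 E=24] avail[A=50 B=40 C=49 D=51 E=18] open={R4,R5,R6}
Step 10: commit R6 -> on_hand[A=50 B=40 C=50 D=52 E=18] avail[A=50 B=40 C=49 D=51 E=18] open={R4,R5}
Step 11: reserve R7 E 1 -> on_hand[A=50 B=40 C=50 D=52 E=18] avail[A=50 B=40 C=49 D=51 E=17] open={R4,R5,R7}
Step 12: commit R4 -> on_hand[A=50 B=40 C=50 D=51 E=18] avail[A=50 B=40 C=49 D=51 E=17] open={R5,R7}
Step 13: reserve R8 A 4 -> on_hand[A=50 B=40 C=50 D=51 E=18] avail[A=46 B=40 C=49 D=51 E=17] open={R5,R7,R8}
Step 14: reserve R9 A 9 -> on_hand[A=50 B=40 C=50 D=51 E=18] avail[A=37 B=40 C=49 D=51 E=17] open={R5,R7,R8,R9}
Step 15: cancel R9 -> on_hand[A=50 B=40 C=50 D=51 E=18] avail[A=46 B=40 C=49 D=51 E=17] open={R5,R7,R8}
Step 16: commit R7 -> on_hand[A=50 B=40 C=50 D=51 E=17] avail[A=46 B=40 C=49 D=51 E=17] open={R5,R8}
Final available[B] = 40

Answer: 40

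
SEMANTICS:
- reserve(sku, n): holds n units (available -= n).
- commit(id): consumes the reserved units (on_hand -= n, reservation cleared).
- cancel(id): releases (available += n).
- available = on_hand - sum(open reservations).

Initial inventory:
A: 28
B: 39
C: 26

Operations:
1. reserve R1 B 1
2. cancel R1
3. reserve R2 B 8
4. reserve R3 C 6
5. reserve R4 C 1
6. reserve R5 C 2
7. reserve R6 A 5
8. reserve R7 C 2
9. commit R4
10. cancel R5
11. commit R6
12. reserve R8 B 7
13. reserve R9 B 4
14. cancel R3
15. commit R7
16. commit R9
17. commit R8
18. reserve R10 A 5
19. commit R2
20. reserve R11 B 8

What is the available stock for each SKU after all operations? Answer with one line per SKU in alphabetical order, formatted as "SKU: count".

Step 1: reserve R1 B 1 -> on_hand[A=28 B=39 C=26] avail[A=28 B=38 C=26] open={R1}
Step 2: cancel R1 -> on_hand[A=28 B=39 C=26] avail[A=28 B=39 C=26] open={}
Step 3: reserve R2 B 8 -> on_hand[A=28 B=39 C=26] avail[A=28 B=31 C=26] open={R2}
Step 4: reserve R3 C 6 -> on_hand[A=28 B=39 C=26] avail[A=28 B=31 C=20] open={R2,R3}
Step 5: reserve R4 C 1 -> on_hand[A=28 B=39 C=26] avail[A=28 B=31 C=19] open={R2,R3,R4}
Step 6: reserve R5 C 2 -> on_hand[A=28 B=39 C=26] avail[A=28 B=31 C=17] open={R2,R3,R4,R5}
Step 7: reserve R6 A 5 -> on_hand[A=28 B=39 C=26] avail[A=23 B=31 C=17] open={R2,R3,R4,R5,R6}
Step 8: reserve R7 C 2 -> on_hand[A=28 B=39 C=26] avail[A=23 B=31 C=15] open={R2,R3,R4,R5,R6,R7}
Step 9: commit R4 -> on_hand[A=28 B=39 C=25] avail[A=23 B=31 C=15] open={R2,R3,R5,R6,R7}
Step 10: cancel R5 -> on_hand[A=28 B=39 C=25] avail[A=23 B=31 C=17] open={R2,R3,R6,R7}
Step 11: commit R6 -> on_hand[A=23 B=39 C=25] avail[A=23 B=31 C=17] open={R2,R3,R7}
Step 12: reserve R8 B 7 -> on_hand[A=23 B=39 C=25] avail[A=23 B=24 C=17] open={R2,R3,R7,R8}
Step 13: reserve R9 B 4 -> on_hand[A=23 B=39 C=25] avail[A=23 B=20 C=17] open={R2,R3,R7,R8,R9}
Step 14: cancel R3 -> on_hand[A=23 B=39 C=25] avail[A=23 B=20 C=23] open={R2,R7,R8,R9}
Step 15: commit R7 -> on_hand[A=23 B=39 C=23] avail[A=23 B=20 C=23] open={R2,R8,R9}
Step 16: commit R9 -> on_hand[A=23 B=35 C=23] avail[A=23 B=20 C=23] open={R2,R8}
Step 17: commit R8 -> on_hand[A=23 B=28 C=23] avail[A=23 B=20 C=23] open={R2}
Step 18: reserve R10 A 5 -> on_hand[A=23 B=28 C=23] avail[A=18 B=20 C=23] open={R10,R2}
Step 19: commit R2 -> on_hand[A=23 B=20 C=23] avail[A=18 B=20 C=23] open={R10}
Step 20: reserve R11 B 8 -> on_hand[A=23 B=20 C=23] avail[A=18 B=12 C=23] open={R10,R11}

Answer: A: 18
B: 12
C: 23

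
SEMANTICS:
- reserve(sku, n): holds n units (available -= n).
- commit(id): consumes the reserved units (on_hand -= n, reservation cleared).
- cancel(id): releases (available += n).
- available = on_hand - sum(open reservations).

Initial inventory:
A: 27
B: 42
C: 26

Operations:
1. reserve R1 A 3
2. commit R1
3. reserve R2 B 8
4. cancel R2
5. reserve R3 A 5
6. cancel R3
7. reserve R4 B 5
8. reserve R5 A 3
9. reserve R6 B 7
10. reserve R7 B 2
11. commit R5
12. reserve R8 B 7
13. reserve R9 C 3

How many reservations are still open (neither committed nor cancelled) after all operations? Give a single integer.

Answer: 5

Derivation:
Step 1: reserve R1 A 3 -> on_hand[A=27 B=42 C=26] avail[A=24 B=42 C=26] open={R1}
Step 2: commit R1 -> on_hand[A=24 B=42 C=26] avail[A=24 B=42 C=26] open={}
Step 3: reserve R2 B 8 -> on_hand[A=24 B=42 C=26] avail[A=24 B=34 C=26] open={R2}
Step 4: cancel R2 -> on_hand[A=24 B=42 C=26] avail[A=24 B=42 C=26] open={}
Step 5: reserve R3 A 5 -> on_hand[A=24 B=42 C=26] avail[A=19 B=42 C=26] open={R3}
Step 6: cancel R3 -> on_hand[A=24 B=42 C=26] avail[A=24 B=42 C=26] open={}
Step 7: reserve R4 B 5 -> on_hand[A=24 B=42 C=26] avail[A=24 B=37 C=26] open={R4}
Step 8: reserve R5 A 3 -> on_hand[A=24 B=42 C=26] avail[A=21 B=37 C=26] open={R4,R5}
Step 9: reserve R6 B 7 -> on_hand[A=24 B=42 C=26] avail[A=21 B=30 C=26] open={R4,R5,R6}
Step 10: reserve R7 B 2 -> on_hand[A=24 B=42 C=26] avail[A=21 B=28 C=26] open={R4,R5,R6,R7}
Step 11: commit R5 -> on_hand[A=21 B=42 C=26] avail[A=21 B=28 C=26] open={R4,R6,R7}
Step 12: reserve R8 B 7 -> on_hand[A=21 B=42 C=26] avail[A=21 B=21 C=26] open={R4,R6,R7,R8}
Step 13: reserve R9 C 3 -> on_hand[A=21 B=42 C=26] avail[A=21 B=21 C=23] open={R4,R6,R7,R8,R9}
Open reservations: ['R4', 'R6', 'R7', 'R8', 'R9'] -> 5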